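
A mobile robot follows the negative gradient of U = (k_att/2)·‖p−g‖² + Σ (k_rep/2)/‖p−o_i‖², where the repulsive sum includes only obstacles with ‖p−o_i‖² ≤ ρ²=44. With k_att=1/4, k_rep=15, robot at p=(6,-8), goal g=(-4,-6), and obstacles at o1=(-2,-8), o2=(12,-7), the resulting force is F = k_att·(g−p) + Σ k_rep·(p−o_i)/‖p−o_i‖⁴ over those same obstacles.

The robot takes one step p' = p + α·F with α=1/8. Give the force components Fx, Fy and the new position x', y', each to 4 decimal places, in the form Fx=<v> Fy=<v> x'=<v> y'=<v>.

F_att = 1/4·(g−p) = 1/4·(-10,2) = (-2.5000,0.5000)
o1: d²=64 > ρ²=44 → inactive
o2: d²=37 ≤ ρ²=44; F_rep = 15·(-6,-1)/37² = (-0.0657,-0.0110)
F = F_att + ΣF_rep = (-2.5657,0.4890)
p' = p + 1/8·F = (5.6793,-7.9389)

Fx=-2.5657 Fy=0.4890 x'=5.6793 y'=-7.9389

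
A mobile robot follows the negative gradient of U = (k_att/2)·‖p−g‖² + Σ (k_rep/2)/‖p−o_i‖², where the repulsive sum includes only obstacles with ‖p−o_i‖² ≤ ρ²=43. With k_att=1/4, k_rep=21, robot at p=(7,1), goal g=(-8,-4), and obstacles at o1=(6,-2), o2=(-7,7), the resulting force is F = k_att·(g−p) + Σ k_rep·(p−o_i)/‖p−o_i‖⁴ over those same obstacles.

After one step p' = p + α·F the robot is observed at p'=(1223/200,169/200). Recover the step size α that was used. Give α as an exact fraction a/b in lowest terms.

F_att = 1/4·(g−p) = 1/4·(-15,-5) = (-3.7500,-1.2500)
o1: d²=10 ≤ ρ²=43; F_rep = 21·(1,3)/10² = (0.2100,0.6300)
o2: d²=232 > ρ²=43 → inactive
F = F_att + ΣF_rep = (-3.5400,-0.6200)
Δp = p'−p = (-0.8850,-0.1550); α = Δx/Fx = (-177/200) / (-177/50) = 1/4
check: Δy/Fy = (-31/200) / (-31/50) = 1/4 ✓

α = 1/4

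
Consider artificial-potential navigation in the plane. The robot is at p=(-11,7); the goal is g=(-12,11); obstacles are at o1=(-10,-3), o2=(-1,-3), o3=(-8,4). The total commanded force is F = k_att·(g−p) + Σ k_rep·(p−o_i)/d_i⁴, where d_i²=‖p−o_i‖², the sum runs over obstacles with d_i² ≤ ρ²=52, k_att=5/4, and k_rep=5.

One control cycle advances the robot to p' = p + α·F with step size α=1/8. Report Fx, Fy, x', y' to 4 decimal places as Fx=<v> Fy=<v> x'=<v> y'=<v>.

F_att = 5/4·(g−p) = 5/4·(-1,4) = (-1.2500,5.0000)
o1: d²=101 > ρ²=52 → inactive
o2: d²=200 > ρ²=52 → inactive
o3: d²=18 ≤ ρ²=52; F_rep = 5·(-3,3)/18² = (-0.0463,0.0463)
F = F_att + ΣF_rep = (-1.2963,5.0463)
p' = p + 1/8·F = (-11.1620,7.6308)

Fx=-1.2963 Fy=5.0463 x'=-11.1620 y'=7.6308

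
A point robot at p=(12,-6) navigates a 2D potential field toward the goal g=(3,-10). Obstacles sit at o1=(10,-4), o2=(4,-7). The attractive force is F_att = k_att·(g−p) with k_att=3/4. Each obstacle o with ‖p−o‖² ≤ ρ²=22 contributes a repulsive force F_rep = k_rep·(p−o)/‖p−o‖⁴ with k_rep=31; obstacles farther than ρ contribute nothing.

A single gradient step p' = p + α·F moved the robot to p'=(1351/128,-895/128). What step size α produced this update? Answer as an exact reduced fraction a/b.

F_att = 3/4·(g−p) = 3/4·(-9,-4) = (-6.7500,-3.0000)
o1: d²=8 ≤ ρ²=22; F_rep = 31·(2,-2)/8² = (0.9688,-0.9688)
o2: d²=65 > ρ²=22 → inactive
F = F_att + ΣF_rep = (-5.7812,-3.9688)
Δp = p'−p = (-1.4453,-0.9922); α = Δx/Fx = (-185/128) / (-185/32) = 1/4
check: Δy/Fy = (-127/128) / (-127/32) = 1/4 ✓

α = 1/4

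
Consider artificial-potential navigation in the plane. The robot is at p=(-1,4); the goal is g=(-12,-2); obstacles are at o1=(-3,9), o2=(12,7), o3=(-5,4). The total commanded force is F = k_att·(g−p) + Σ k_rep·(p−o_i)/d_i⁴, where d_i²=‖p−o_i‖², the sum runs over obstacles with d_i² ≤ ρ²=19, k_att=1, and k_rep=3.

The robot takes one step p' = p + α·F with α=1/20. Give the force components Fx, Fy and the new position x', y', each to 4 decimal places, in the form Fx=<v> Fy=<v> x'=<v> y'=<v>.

Fx=-10.9531 Fy=-6.0000 x'=-1.5477 y'=3.7000

F_att = 1·(g−p) = 1·(-11,-6) = (-11.0000,-6.0000)
o1: d²=29 > ρ²=19 → inactive
o2: d²=178 > ρ²=19 → inactive
o3: d²=16 ≤ ρ²=19; F_rep = 3·(4,0)/16² = (0.0469,0.0000)
F = F_att + ΣF_rep = (-10.9531,-6.0000)
p' = p + 1/20·F = (-1.5477,3.7000)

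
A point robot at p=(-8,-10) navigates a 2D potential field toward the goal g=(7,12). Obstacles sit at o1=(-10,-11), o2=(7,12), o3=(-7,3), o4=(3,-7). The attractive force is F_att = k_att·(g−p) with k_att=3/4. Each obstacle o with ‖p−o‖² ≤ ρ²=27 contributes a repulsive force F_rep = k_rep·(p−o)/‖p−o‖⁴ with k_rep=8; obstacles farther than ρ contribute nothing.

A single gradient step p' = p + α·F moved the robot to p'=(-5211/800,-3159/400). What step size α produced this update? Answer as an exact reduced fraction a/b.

F_att = 3/4·(g−p) = 3/4·(15,22) = (11.2500,16.5000)
o1: d²=5 ≤ ρ²=27; F_rep = 8·(2,1)/5² = (0.6400,0.3200)
o2: d²=709 > ρ²=27 → inactive
o3: d²=170 > ρ²=27 → inactive
o4: d²=130 > ρ²=27 → inactive
F = F_att + ΣF_rep = (11.8900,16.8200)
Δp = p'−p = (1.4863,2.1025); α = Δx/Fx = (1189/800) / (1189/100) = 1/8
check: Δy/Fy = (841/400) / (841/50) = 1/8 ✓

α = 1/8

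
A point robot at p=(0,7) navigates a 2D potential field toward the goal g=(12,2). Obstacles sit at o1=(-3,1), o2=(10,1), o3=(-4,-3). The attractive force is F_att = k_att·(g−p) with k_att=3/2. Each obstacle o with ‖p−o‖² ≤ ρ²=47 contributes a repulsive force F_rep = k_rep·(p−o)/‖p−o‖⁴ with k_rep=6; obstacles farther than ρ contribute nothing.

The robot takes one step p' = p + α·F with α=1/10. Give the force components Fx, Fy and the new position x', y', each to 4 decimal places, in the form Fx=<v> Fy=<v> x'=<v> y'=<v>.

F_att = 3/2·(g−p) = 3/2·(12,-5) = (18.0000,-7.5000)
o1: d²=45 ≤ ρ²=47; F_rep = 6·(3,6)/45² = (0.0089,0.0178)
o2: d²=136 > ρ²=47 → inactive
o3: d²=116 > ρ²=47 → inactive
F = F_att + ΣF_rep = (18.0089,-7.4822)
p' = p + 1/10·F = (1.8009,6.2518)

Fx=18.0089 Fy=-7.4822 x'=1.8009 y'=6.2518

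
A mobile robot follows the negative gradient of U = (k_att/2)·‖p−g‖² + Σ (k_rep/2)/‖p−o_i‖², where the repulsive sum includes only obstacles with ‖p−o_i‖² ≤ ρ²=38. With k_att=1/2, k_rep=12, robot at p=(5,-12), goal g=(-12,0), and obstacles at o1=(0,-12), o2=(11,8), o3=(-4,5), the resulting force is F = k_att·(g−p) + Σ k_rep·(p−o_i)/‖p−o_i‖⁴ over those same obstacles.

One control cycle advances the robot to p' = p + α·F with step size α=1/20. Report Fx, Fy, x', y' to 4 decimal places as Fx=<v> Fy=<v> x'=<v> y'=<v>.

F_att = 1/2·(g−p) = 1/2·(-17,12) = (-8.5000,6.0000)
o1: d²=25 ≤ ρ²=38; F_rep = 12·(5,0)/25² = (0.0960,0.0000)
o2: d²=436 > ρ²=38 → inactive
o3: d²=370 > ρ²=38 → inactive
F = F_att + ΣF_rep = (-8.4040,6.0000)
p' = p + 1/20·F = (4.5798,-11.7000)

Fx=-8.4040 Fy=6.0000 x'=4.5798 y'=-11.7000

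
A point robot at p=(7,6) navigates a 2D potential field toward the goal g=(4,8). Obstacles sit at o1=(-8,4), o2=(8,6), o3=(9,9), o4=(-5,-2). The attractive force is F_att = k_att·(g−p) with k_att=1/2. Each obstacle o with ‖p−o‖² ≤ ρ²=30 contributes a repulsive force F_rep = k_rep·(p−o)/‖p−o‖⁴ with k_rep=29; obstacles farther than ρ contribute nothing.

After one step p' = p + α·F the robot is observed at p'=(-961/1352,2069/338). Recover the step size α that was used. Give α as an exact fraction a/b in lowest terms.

F_att = 1/2·(g−p) = 1/2·(-3,2) = (-1.5000,1.0000)
o1: d²=229 > ρ²=30 → inactive
o2: d²=1 ≤ ρ²=30; F_rep = 29·(-1,0)/1² = (-29.0000,0.0000)
o3: d²=13 ≤ ρ²=30; F_rep = 29·(-2,-3)/13² = (-0.3432,-0.5148)
o4: d²=208 > ρ²=30 → inactive
F = F_att + ΣF_rep = (-30.8432,0.4852)
Δp = p'−p = (-7.7108,0.1213); α = Δx/Fx = (-10425/1352) / (-10425/338) = 1/4
check: Δy/Fy = (41/338) / (82/169) = 1/4 ✓

α = 1/4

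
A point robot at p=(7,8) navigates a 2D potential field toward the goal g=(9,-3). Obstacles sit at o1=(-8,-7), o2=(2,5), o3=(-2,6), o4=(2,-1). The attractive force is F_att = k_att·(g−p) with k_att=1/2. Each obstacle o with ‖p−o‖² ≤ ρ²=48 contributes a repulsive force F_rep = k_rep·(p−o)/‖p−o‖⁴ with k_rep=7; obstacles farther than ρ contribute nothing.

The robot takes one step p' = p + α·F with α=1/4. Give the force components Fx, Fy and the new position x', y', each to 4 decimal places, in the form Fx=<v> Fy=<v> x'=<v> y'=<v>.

F_att = 1/2·(g−p) = 1/2·(2,-11) = (1.0000,-5.5000)
o1: d²=450 > ρ²=48 → inactive
o2: d²=34 ≤ ρ²=48; F_rep = 7·(5,3)/34² = (0.0303,0.0182)
o3: d²=85 > ρ²=48 → inactive
o4: d²=106 > ρ²=48 → inactive
F = F_att + ΣF_rep = (1.0303,-5.4818)
p' = p + 1/4·F = (7.2576,6.6295)

Fx=1.0303 Fy=-5.4818 x'=7.2576 y'=6.6295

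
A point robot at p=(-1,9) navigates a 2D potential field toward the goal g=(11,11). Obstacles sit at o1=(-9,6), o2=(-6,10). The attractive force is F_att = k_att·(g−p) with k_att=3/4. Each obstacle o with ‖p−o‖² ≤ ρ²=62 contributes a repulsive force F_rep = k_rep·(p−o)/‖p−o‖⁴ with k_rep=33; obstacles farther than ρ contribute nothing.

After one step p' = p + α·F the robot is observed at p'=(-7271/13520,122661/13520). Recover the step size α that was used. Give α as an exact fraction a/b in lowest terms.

α = 1/20

F_att = 3/4·(g−p) = 3/4·(12,2) = (9.0000,1.5000)
o1: d²=73 > ρ²=62 → inactive
o2: d²=26 ≤ ρ²=62; F_rep = 33·(5,-1)/26² = (0.2441,-0.0488)
F = F_att + ΣF_rep = (9.2441,1.4512)
Δp = p'−p = (0.4622,0.0726); α = Δx/Fx = (6249/13520) / (6249/676) = 1/20
check: Δy/Fy = (981/13520) / (981/676) = 1/20 ✓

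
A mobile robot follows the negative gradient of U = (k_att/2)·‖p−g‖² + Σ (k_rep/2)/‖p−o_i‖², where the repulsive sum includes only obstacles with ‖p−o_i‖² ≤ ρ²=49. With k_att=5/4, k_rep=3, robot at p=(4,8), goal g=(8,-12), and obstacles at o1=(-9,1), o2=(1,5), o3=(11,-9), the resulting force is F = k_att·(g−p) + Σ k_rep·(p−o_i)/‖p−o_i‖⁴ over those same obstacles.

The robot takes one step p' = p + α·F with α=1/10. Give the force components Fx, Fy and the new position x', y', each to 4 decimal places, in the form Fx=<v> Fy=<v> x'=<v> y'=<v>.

F_att = 5/4·(g−p) = 5/4·(4,-20) = (5.0000,-25.0000)
o1: d²=218 > ρ²=49 → inactive
o2: d²=18 ≤ ρ²=49; F_rep = 3·(3,3)/18² = (0.0278,0.0278)
o3: d²=338 > ρ²=49 → inactive
F = F_att + ΣF_rep = (5.0278,-24.9722)
p' = p + 1/10·F = (4.5028,5.5028)

Fx=5.0278 Fy=-24.9722 x'=4.5028 y'=5.5028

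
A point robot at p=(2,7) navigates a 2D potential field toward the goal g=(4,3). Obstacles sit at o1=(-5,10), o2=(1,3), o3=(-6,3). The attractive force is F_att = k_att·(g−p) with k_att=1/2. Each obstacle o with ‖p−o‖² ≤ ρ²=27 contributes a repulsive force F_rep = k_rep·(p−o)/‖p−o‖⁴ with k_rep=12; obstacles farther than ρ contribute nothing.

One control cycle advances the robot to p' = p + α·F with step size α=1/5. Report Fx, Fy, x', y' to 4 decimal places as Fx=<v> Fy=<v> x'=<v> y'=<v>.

Fx=1.0415 Fy=-1.8339 x'=2.2083 y'=6.6332

F_att = 1/2·(g−p) = 1/2·(2,-4) = (1.0000,-2.0000)
o1: d²=58 > ρ²=27 → inactive
o2: d²=17 ≤ ρ²=27; F_rep = 12·(1,4)/17² = (0.0415,0.1661)
o3: d²=80 > ρ²=27 → inactive
F = F_att + ΣF_rep = (1.0415,-1.8339)
p' = p + 1/5·F = (2.2083,6.6332)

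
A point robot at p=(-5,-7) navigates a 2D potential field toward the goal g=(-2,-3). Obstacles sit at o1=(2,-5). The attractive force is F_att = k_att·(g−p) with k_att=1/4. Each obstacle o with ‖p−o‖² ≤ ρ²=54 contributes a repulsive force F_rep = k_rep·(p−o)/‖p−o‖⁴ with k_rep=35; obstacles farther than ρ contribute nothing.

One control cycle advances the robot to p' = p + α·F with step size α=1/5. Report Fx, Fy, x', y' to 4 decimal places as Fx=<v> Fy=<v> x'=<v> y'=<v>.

F_att = 1/4·(g−p) = 1/4·(3,4) = (0.7500,1.0000)
o1: d²=53 ≤ ρ²=54; F_rep = 35·(-7,-2)/53² = (-0.0872,-0.0249)
F = F_att + ΣF_rep = (0.6628,0.9751)
p' = p + 1/5·F = (-4.8674,-6.8050)

Fx=0.6628 Fy=0.9751 x'=-4.8674 y'=-6.8050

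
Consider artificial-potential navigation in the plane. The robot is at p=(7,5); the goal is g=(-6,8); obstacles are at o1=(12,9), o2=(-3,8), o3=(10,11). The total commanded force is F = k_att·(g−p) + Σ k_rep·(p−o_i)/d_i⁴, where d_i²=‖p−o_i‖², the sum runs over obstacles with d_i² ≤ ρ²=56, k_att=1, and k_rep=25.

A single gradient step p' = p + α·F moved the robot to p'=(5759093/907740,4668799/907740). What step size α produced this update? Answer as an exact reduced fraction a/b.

α = 1/20

F_att = 1·(g−p) = 1·(-13,3) = (-13.0000,3.0000)
o1: d²=41 ≤ ρ²=56; F_rep = 25·(-5,-4)/41² = (-0.0744,-0.0595)
o2: d²=109 > ρ²=56 → inactive
o3: d²=45 ≤ ρ²=56; F_rep = 25·(-3,-6)/45² = (-0.0370,-0.0741)
F = F_att + ΣF_rep = (-13.1114,2.8664)
Δp = p'−p = (-0.6556,0.1433); α = Δx/Fx = (-595087/907740) / (-595087/45387) = 1/20
check: Δy/Fy = (130099/907740) / (130099/45387) = 1/20 ✓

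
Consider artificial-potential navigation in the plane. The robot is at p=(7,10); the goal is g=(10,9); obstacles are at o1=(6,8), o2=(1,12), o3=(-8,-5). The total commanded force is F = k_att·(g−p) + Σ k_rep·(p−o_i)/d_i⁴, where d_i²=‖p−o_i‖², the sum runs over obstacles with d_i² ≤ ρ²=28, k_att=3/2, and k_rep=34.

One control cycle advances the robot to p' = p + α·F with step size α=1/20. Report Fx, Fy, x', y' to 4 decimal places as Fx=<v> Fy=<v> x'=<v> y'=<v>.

F_att = 3/2·(g−p) = 3/2·(3,-1) = (4.5000,-1.5000)
o1: d²=5 ≤ ρ²=28; F_rep = 34·(1,2)/5² = (1.3600,2.7200)
o2: d²=40 > ρ²=28 → inactive
o3: d²=450 > ρ²=28 → inactive
F = F_att + ΣF_rep = (5.8600,1.2200)
p' = p + 1/20·F = (7.2930,10.0610)

Fx=5.8600 Fy=1.2200 x'=7.2930 y'=10.0610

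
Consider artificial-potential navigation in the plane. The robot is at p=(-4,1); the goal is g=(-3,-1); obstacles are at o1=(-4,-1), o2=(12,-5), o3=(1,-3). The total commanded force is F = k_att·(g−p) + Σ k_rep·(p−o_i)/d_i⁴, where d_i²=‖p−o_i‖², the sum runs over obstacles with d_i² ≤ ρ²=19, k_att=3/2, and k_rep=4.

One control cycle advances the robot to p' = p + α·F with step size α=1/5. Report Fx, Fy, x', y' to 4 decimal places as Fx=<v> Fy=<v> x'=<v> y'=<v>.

Fx=1.5000 Fy=-2.5000 x'=-3.7000 y'=0.5000

F_att = 3/2·(g−p) = 3/2·(1,-2) = (1.5000,-3.0000)
o1: d²=4 ≤ ρ²=19; F_rep = 4·(0,2)/4² = (0.0000,0.5000)
o2: d²=292 > ρ²=19 → inactive
o3: d²=41 > ρ²=19 → inactive
F = F_att + ΣF_rep = (1.5000,-2.5000)
p' = p + 1/5·F = (-3.7000,0.5000)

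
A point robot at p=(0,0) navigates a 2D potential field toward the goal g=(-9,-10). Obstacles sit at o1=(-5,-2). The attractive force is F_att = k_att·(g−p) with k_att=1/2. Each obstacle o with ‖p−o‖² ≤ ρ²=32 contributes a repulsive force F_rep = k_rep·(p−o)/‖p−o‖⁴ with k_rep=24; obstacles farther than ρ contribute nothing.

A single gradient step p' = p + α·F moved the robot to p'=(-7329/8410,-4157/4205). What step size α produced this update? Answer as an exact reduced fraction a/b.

α = 1/5

F_att = 1/2·(g−p) = 1/2·(-9,-10) = (-4.5000,-5.0000)
o1: d²=29 ≤ ρ²=32; F_rep = 24·(5,2)/29² = (0.1427,0.0571)
F = F_att + ΣF_rep = (-4.3573,-4.9429)
Δp = p'−p = (-0.8715,-0.9886); α = Δx/Fx = (-7329/8410) / (-7329/1682) = 1/5
check: Δy/Fy = (-4157/4205) / (-4157/841) = 1/5 ✓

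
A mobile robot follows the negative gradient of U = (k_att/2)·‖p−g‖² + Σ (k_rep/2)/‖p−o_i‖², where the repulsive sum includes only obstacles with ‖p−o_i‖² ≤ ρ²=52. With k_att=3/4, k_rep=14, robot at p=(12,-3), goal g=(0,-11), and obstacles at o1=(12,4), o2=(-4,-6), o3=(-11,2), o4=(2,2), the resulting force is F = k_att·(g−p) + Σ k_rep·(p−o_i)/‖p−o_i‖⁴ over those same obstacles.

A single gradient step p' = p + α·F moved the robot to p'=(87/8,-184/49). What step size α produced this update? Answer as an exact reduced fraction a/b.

α = 1/8

F_att = 3/4·(g−p) = 3/4·(-12,-8) = (-9.0000,-6.0000)
o1: d²=49 ≤ ρ²=52; F_rep = 14·(0,-7)/49² = (0.0000,-0.0408)
o2: d²=265 > ρ²=52 → inactive
o3: d²=554 > ρ²=52 → inactive
o4: d²=125 > ρ²=52 → inactive
F = F_att + ΣF_rep = (-9.0000,-6.0408)
Δp = p'−p = (-1.1250,-0.7551); α = Δx/Fx = (-9/8) / (-9) = 1/8
check: Δy/Fy = (-37/49) / (-296/49) = 1/8 ✓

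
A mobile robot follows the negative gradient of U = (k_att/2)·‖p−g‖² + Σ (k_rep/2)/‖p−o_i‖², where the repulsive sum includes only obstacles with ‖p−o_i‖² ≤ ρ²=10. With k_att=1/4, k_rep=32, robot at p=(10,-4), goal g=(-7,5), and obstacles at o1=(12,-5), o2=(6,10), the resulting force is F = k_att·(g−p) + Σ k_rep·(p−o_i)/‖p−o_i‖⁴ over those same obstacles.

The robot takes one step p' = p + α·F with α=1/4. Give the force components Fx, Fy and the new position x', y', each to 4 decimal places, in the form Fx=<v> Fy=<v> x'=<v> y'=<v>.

Fx=-6.8100 Fy=3.5300 x'=8.2975 y'=-3.1175

F_att = 1/4·(g−p) = 1/4·(-17,9) = (-4.2500,2.2500)
o1: d²=5 ≤ ρ²=10; F_rep = 32·(-2,1)/5² = (-2.5600,1.2800)
o2: d²=212 > ρ²=10 → inactive
F = F_att + ΣF_rep = (-6.8100,3.5300)
p' = p + 1/4·F = (8.2975,-3.1175)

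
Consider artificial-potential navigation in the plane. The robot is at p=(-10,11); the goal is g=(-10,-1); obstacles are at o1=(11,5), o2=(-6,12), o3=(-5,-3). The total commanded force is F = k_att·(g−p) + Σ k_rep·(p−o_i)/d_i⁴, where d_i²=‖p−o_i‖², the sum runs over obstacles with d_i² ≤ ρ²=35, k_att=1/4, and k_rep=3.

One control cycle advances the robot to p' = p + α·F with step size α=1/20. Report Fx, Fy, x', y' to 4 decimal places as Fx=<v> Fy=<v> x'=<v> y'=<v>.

F_att = 1/4·(g−p) = 1/4·(0,-12) = (0.0000,-3.0000)
o1: d²=477 > ρ²=35 → inactive
o2: d²=17 ≤ ρ²=35; F_rep = 3·(-4,-1)/17² = (-0.0415,-0.0104)
o3: d²=221 > ρ²=35 → inactive
F = F_att + ΣF_rep = (-0.0415,-3.0104)
p' = p + 1/20·F = (-10.0021,10.8495)

Fx=-0.0415 Fy=-3.0104 x'=-10.0021 y'=10.8495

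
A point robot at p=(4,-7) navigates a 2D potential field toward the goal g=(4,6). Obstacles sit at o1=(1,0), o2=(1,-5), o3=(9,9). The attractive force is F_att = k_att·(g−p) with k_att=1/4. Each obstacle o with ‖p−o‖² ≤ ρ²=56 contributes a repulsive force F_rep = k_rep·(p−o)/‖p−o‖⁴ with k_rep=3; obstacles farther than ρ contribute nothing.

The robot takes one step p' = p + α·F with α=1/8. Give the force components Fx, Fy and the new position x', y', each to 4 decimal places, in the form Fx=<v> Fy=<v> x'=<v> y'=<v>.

Fx=0.0533 Fy=3.2145 x'=4.0067 y'=-6.5982

F_att = 1/4·(g−p) = 1/4·(0,13) = (0.0000,3.2500)
o1: d²=58 > ρ²=56 → inactive
o2: d²=13 ≤ ρ²=56; F_rep = 3·(3,-2)/13² = (0.0533,-0.0355)
o3: d²=281 > ρ²=56 → inactive
F = F_att + ΣF_rep = (0.0533,3.2145)
p' = p + 1/8·F = (4.0067,-6.5982)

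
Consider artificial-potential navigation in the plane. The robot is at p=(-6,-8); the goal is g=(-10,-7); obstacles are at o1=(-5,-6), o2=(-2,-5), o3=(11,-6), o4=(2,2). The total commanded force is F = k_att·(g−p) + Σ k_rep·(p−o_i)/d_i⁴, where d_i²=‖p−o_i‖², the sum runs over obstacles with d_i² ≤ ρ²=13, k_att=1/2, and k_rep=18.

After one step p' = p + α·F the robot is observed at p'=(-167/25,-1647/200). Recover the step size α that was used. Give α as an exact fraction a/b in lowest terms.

F_att = 1/2·(g−p) = 1/2·(-4,1) = (-2.0000,0.5000)
o1: d²=5 ≤ ρ²=13; F_rep = 18·(-1,-2)/5² = (-0.7200,-1.4400)
o2: d²=25 > ρ²=13 → inactive
o3: d²=293 > ρ²=13 → inactive
o4: d²=164 > ρ²=13 → inactive
F = F_att + ΣF_rep = (-2.7200,-0.9400)
Δp = p'−p = (-0.6800,-0.2350); α = Δx/Fx = (-17/25) / (-68/25) = 1/4
check: Δy/Fy = (-47/200) / (-47/50) = 1/4 ✓

α = 1/4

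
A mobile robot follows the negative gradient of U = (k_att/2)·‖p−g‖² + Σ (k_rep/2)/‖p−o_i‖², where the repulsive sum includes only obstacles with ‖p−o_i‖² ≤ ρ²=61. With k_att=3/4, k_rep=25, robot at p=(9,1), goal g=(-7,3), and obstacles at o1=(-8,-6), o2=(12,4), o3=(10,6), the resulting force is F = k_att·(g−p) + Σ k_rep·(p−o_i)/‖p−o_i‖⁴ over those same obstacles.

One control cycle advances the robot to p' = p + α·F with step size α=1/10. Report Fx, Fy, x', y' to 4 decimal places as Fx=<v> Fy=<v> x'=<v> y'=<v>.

F_att = 3/4·(g−p) = 3/4·(-16,2) = (-12.0000,1.5000)
o1: d²=338 > ρ²=61 → inactive
o2: d²=18 ≤ ρ²=61; F_rep = 25·(-3,-3)/18² = (-0.2315,-0.2315)
o3: d²=26 ≤ ρ²=61; F_rep = 25·(-1,-5)/26² = (-0.0370,-0.1849)
F = F_att + ΣF_rep = (-12.2685,1.0836)
p' = p + 1/10·F = (7.7732,1.1084)

Fx=-12.2685 Fy=1.0836 x'=7.7732 y'=1.1084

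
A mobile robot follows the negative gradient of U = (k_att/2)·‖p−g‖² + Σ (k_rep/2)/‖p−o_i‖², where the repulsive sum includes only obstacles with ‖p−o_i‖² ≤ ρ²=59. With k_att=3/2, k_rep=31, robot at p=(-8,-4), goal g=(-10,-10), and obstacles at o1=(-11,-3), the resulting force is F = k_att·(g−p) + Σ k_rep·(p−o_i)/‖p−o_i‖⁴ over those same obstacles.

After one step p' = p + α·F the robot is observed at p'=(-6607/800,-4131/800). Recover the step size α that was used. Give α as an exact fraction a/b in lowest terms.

F_att = 3/2·(g−p) = 3/2·(-2,-6) = (-3.0000,-9.0000)
o1: d²=10 ≤ ρ²=59; F_rep = 31·(3,-1)/10² = (0.9300,-0.3100)
F = F_att + ΣF_rep = (-2.0700,-9.3100)
Δp = p'−p = (-0.2587,-1.1638); α = Δx/Fx = (-207/800) / (-207/100) = 1/8
check: Δy/Fy = (-931/800) / (-931/100) = 1/8 ✓

α = 1/8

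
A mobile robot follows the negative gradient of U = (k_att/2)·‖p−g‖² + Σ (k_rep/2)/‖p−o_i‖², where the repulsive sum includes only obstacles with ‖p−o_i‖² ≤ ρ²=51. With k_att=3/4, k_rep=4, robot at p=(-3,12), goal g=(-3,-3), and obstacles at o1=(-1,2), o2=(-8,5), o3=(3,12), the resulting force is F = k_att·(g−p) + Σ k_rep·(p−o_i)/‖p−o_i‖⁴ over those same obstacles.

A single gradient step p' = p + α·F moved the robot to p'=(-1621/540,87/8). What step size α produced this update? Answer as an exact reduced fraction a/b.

α = 1/10

F_att = 3/4·(g−p) = 3/4·(0,-15) = (0.0000,-11.2500)
o1: d²=104 > ρ²=51 → inactive
o2: d²=74 > ρ²=51 → inactive
o3: d²=36 ≤ ρ²=51; F_rep = 4·(-6,0)/36² = (-0.0185,0.0000)
F = F_att + ΣF_rep = (-0.0185,-11.2500)
Δp = p'−p = (-0.0019,-1.1250); α = Δx/Fx = (-1/540) / (-1/54) = 1/10
check: Δy/Fy = (-9/8) / (-45/4) = 1/10 ✓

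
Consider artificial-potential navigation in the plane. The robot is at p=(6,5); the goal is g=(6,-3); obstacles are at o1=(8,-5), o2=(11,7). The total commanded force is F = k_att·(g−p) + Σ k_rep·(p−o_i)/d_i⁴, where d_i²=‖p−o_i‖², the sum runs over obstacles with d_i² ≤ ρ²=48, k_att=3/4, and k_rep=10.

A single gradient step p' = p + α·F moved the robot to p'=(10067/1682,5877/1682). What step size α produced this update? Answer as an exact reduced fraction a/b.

F_att = 3/4·(g−p) = 3/4·(0,-8) = (0.0000,-6.0000)
o1: d²=104 > ρ²=48 → inactive
o2: d²=29 ≤ ρ²=48; F_rep = 10·(-5,-2)/29² = (-0.0595,-0.0238)
F = F_att + ΣF_rep = (-0.0595,-6.0238)
Δp = p'−p = (-0.0149,-1.5059); α = Δx/Fx = (-25/1682) / (-50/841) = 1/4
check: Δy/Fy = (-2533/1682) / (-5066/841) = 1/4 ✓

α = 1/4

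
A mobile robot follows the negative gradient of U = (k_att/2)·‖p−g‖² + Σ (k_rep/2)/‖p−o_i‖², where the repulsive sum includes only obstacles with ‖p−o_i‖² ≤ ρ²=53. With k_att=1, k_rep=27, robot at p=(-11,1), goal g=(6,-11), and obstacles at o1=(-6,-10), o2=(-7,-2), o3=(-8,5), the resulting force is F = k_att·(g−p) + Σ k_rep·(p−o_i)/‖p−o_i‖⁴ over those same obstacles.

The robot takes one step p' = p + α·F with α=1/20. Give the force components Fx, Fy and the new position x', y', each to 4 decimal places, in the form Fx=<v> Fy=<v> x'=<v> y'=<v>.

Fx=16.6976 Fy=-12.0432 x'=-10.1651 y'=0.3978

F_att = 1·(g−p) = 1·(17,-12) = (17.0000,-12.0000)
o1: d²=146 > ρ²=53 → inactive
o2: d²=25 ≤ ρ²=53; F_rep = 27·(-4,3)/25² = (-0.1728,0.1296)
o3: d²=25 ≤ ρ²=53; F_rep = 27·(-3,-4)/25² = (-0.1296,-0.1728)
F = F_att + ΣF_rep = (16.6976,-12.0432)
p' = p + 1/20·F = (-10.1651,0.3978)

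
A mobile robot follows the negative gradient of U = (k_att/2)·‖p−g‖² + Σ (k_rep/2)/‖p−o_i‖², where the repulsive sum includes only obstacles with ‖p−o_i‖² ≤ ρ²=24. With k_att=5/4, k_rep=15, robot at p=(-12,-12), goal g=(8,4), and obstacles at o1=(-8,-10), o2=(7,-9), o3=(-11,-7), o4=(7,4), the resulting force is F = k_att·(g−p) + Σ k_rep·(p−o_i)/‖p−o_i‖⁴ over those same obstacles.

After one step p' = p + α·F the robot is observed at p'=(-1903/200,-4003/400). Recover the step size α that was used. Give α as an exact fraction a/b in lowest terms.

α = 1/10

F_att = 5/4·(g−p) = 5/4·(20,16) = (25.0000,20.0000)
o1: d²=20 ≤ ρ²=24; F_rep = 15·(-4,-2)/20² = (-0.1500,-0.0750)
o2: d²=370 > ρ²=24 → inactive
o3: d²=26 > ρ²=24 → inactive
o4: d²=617 > ρ²=24 → inactive
F = F_att + ΣF_rep = (24.8500,19.9250)
Δp = p'−p = (2.4850,1.9925); α = Δx/Fx = (497/200) / (497/20) = 1/10
check: Δy/Fy = (797/400) / (797/40) = 1/10 ✓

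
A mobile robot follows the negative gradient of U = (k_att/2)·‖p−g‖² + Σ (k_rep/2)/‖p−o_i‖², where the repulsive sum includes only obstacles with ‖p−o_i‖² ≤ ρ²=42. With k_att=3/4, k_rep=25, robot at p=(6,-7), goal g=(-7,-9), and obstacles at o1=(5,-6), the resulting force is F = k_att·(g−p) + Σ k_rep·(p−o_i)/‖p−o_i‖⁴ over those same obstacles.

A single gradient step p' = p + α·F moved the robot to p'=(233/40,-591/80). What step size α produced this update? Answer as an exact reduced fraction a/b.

F_att = 3/4·(g−p) = 3/4·(-13,-2) = (-9.7500,-1.5000)
o1: d²=2 ≤ ρ²=42; F_rep = 25·(1,-1)/2² = (6.2500,-6.2500)
F = F_att + ΣF_rep = (-3.5000,-7.7500)
Δp = p'−p = (-0.1750,-0.3875); α = Δx/Fx = (-7/40) / (-7/2) = 1/20
check: Δy/Fy = (-31/80) / (-31/4) = 1/20 ✓

α = 1/20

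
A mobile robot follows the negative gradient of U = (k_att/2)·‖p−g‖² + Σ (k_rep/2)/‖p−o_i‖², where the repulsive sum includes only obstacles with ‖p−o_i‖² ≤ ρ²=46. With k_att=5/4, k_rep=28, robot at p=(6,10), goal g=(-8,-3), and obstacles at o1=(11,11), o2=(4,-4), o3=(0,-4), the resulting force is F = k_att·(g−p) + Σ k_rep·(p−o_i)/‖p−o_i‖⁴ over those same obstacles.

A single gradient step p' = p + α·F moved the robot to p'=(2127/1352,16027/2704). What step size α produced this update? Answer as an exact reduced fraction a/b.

α = 1/4

F_att = 5/4·(g−p) = 5/4·(-14,-13) = (-17.5000,-16.2500)
o1: d²=26 ≤ ρ²=46; F_rep = 28·(-5,-1)/26² = (-0.2071,-0.0414)
o2: d²=200 > ρ²=46 → inactive
o3: d²=232 > ρ²=46 → inactive
F = F_att + ΣF_rep = (-17.7071,-16.2914)
Δp = p'−p = (-4.4268,-4.0729); α = Δx/Fx = (-5985/1352) / (-5985/338) = 1/4
check: Δy/Fy = (-11013/2704) / (-11013/676) = 1/4 ✓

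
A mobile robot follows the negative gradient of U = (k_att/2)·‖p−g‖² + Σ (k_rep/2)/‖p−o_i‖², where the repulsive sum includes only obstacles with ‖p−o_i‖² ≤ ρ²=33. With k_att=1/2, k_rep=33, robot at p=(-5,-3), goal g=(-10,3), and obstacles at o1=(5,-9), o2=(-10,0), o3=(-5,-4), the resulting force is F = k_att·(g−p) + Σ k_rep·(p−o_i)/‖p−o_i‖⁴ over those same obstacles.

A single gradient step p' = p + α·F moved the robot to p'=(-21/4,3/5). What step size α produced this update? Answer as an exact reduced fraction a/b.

α = 1/10

F_att = 1/2·(g−p) = 1/2·(-5,6) = (-2.5000,3.0000)
o1: d²=136 > ρ²=33 → inactive
o2: d²=34 > ρ²=33 → inactive
o3: d²=1 ≤ ρ²=33; F_rep = 33·(0,1)/1² = (0.0000,33.0000)
F = F_att + ΣF_rep = (-2.5000,36.0000)
Δp = p'−p = (-0.2500,3.6000); α = Δx/Fx = (-1/4) / (-5/2) = 1/10
check: Δy/Fy = (18/5) / (36) = 1/10 ✓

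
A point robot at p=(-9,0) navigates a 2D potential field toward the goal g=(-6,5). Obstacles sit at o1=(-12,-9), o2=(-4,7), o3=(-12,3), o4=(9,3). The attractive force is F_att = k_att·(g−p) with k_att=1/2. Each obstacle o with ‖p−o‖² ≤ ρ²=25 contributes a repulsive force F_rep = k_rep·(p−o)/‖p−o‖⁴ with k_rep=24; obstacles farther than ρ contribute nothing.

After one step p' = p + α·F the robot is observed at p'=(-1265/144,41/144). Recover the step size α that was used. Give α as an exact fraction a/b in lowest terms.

F_att = 1/2·(g−p) = 1/2·(3,5) = (1.5000,2.5000)
o1: d²=90 > ρ²=25 → inactive
o2: d²=74 > ρ²=25 → inactive
o3: d²=18 ≤ ρ²=25; F_rep = 24·(3,-3)/18² = (0.2222,-0.2222)
o4: d²=333 > ρ²=25 → inactive
F = F_att + ΣF_rep = (1.7222,2.2778)
Δp = p'−p = (0.2153,0.2847); α = Δx/Fx = (31/144) / (31/18) = 1/8
check: Δy/Fy = (41/144) / (41/18) = 1/8 ✓

α = 1/8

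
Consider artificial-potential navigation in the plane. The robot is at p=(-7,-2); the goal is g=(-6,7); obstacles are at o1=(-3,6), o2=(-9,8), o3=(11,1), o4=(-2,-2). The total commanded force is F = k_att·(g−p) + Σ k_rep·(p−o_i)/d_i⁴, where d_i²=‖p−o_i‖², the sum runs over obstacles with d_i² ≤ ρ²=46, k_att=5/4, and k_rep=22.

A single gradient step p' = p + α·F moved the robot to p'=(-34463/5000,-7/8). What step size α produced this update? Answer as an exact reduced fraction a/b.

α = 1/10

F_att = 5/4·(g−p) = 5/4·(1,9) = (1.2500,11.2500)
o1: d²=80 > ρ²=46 → inactive
o2: d²=104 > ρ²=46 → inactive
o3: d²=333 > ρ²=46 → inactive
o4: d²=25 ≤ ρ²=46; F_rep = 22·(-5,0)/25² = (-0.1760,0.0000)
F = F_att + ΣF_rep = (1.0740,11.2500)
Δp = p'−p = (0.1074,1.1250); α = Δx/Fx = (537/5000) / (537/500) = 1/10
check: Δy/Fy = (9/8) / (45/4) = 1/10 ✓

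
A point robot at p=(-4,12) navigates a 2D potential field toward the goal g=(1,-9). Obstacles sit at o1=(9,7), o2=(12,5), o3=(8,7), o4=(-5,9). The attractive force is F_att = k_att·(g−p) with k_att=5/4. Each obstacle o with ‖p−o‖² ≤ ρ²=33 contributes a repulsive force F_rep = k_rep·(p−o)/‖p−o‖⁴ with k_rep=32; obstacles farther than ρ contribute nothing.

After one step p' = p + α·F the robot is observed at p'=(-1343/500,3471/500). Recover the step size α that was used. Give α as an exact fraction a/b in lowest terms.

α = 1/5

F_att = 5/4·(g−p) = 5/4·(5,-21) = (6.2500,-26.2500)
o1: d²=194 > ρ²=33 → inactive
o2: d²=305 > ρ²=33 → inactive
o3: d²=169 > ρ²=33 → inactive
o4: d²=10 ≤ ρ²=33; F_rep = 32·(1,3)/10² = (0.3200,0.9600)
F = F_att + ΣF_rep = (6.5700,-25.2900)
Δp = p'−p = (1.3140,-5.0580); α = Δx/Fx = (657/500) / (657/100) = 1/5
check: Δy/Fy = (-2529/500) / (-2529/100) = 1/5 ✓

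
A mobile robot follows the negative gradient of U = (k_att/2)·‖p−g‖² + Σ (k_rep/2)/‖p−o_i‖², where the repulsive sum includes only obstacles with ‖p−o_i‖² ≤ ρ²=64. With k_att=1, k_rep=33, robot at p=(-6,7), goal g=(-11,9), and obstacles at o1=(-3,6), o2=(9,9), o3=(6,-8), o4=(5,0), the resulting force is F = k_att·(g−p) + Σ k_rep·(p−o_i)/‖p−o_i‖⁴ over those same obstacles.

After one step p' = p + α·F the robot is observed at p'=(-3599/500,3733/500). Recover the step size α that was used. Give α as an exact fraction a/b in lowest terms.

F_att = 1·(g−p) = 1·(-5,2) = (-5.0000,2.0000)
o1: d²=10 ≤ ρ²=64; F_rep = 33·(-3,1)/10² = (-0.9900,0.3300)
o2: d²=229 > ρ²=64 → inactive
o3: d²=369 > ρ²=64 → inactive
o4: d²=170 > ρ²=64 → inactive
F = F_att + ΣF_rep = (-5.9900,2.3300)
Δp = p'−p = (-1.1980,0.4660); α = Δx/Fx = (-599/500) / (-599/100) = 1/5
check: Δy/Fy = (233/500) / (233/100) = 1/5 ✓

α = 1/5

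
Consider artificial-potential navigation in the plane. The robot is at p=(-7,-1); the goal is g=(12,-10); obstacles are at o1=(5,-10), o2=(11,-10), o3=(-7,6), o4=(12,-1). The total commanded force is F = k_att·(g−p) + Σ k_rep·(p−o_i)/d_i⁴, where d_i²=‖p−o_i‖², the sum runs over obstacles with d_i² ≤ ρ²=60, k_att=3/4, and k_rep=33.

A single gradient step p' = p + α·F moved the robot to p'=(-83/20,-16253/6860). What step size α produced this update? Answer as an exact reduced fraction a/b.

α = 1/5

F_att = 3/4·(g−p) = 3/4·(19,-9) = (14.2500,-6.7500)
o1: d²=225 > ρ²=60 → inactive
o2: d²=405 > ρ²=60 → inactive
o3: d²=49 ≤ ρ²=60; F_rep = 33·(0,-7)/49² = (0.0000,-0.0962)
o4: d²=361 > ρ²=60 → inactive
F = F_att + ΣF_rep = (14.2500,-6.8462)
Δp = p'−p = (2.8500,-1.3692); α = Δx/Fx = (57/20) / (57/4) = 1/5
check: Δy/Fy = (-9393/6860) / (-9393/1372) = 1/5 ✓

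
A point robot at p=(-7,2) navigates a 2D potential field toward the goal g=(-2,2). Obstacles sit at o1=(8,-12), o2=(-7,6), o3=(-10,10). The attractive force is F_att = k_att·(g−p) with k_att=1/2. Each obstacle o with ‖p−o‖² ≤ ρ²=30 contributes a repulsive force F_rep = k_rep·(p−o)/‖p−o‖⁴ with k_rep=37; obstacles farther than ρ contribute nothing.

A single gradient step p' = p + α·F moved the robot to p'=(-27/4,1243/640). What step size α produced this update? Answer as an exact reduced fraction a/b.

F_att = 1/2·(g−p) = 1/2·(5,0) = (2.5000,0.0000)
o1: d²=421 > ρ²=30 → inactive
o2: d²=16 ≤ ρ²=30; F_rep = 37·(0,-4)/16² = (0.0000,-0.5781)
o3: d²=73 > ρ²=30 → inactive
F = F_att + ΣF_rep = (2.5000,-0.5781)
Δp = p'−p = (0.2500,-0.0578); α = Δx/Fx = (1/4) / (5/2) = 1/10
check: Δy/Fy = (-37/640) / (-37/64) = 1/10 ✓

α = 1/10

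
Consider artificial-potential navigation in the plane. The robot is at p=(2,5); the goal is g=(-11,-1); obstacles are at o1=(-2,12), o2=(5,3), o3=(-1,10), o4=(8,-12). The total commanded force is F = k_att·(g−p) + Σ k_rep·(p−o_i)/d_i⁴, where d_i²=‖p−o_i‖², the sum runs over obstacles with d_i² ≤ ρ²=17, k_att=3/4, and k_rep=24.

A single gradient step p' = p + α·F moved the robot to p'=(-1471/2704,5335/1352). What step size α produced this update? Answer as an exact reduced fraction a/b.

F_att = 3/4·(g−p) = 3/4·(-13,-6) = (-9.7500,-4.5000)
o1: d²=65 > ρ²=17 → inactive
o2: d²=13 ≤ ρ²=17; F_rep = 24·(-3,2)/13² = (-0.4260,0.2840)
o3: d²=34 > ρ²=17 → inactive
o4: d²=325 > ρ²=17 → inactive
F = F_att + ΣF_rep = (-10.1760,-4.2160)
Δp = p'−p = (-2.5440,-1.0540); α = Δx/Fx = (-6879/2704) / (-6879/676) = 1/4
check: Δy/Fy = (-1425/1352) / (-1425/338) = 1/4 ✓

α = 1/4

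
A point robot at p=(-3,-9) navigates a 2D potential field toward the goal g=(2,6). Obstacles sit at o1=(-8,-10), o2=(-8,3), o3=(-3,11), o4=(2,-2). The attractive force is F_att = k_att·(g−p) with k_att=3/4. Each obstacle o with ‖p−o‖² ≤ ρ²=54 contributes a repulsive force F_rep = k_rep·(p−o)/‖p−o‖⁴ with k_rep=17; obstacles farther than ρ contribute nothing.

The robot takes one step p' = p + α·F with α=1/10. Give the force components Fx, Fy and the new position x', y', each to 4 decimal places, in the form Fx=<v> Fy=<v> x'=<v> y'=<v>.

F_att = 3/4·(g−p) = 3/4·(5,15) = (3.7500,11.2500)
o1: d²=26 ≤ ρ²=54; F_rep = 17·(5,1)/26² = (0.1257,0.0251)
o2: d²=169 > ρ²=54 → inactive
o3: d²=400 > ρ²=54 → inactive
o4: d²=74 > ρ²=54 → inactive
F = F_att + ΣF_rep = (3.8757,11.2751)
p' = p + 1/10·F = (-2.6124,-7.8725)

Fx=3.8757 Fy=11.2751 x'=-2.6124 y'=-7.8725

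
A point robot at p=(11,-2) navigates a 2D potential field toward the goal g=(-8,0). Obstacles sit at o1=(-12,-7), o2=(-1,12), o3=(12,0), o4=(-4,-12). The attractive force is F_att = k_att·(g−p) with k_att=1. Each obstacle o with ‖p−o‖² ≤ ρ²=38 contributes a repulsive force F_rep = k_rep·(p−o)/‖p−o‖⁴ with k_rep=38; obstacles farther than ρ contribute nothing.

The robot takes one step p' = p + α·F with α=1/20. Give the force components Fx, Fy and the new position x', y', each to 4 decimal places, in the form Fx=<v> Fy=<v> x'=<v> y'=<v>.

F_att = 1·(g−p) = 1·(-19,2) = (-19.0000,2.0000)
o1: d²=554 > ρ²=38 → inactive
o2: d²=340 > ρ²=38 → inactive
o3: d²=5 ≤ ρ²=38; F_rep = 38·(-1,-2)/5² = (-1.5200,-3.0400)
o4: d²=325 > ρ²=38 → inactive
F = F_att + ΣF_rep = (-20.5200,-1.0400)
p' = p + 1/20·F = (9.9740,-2.0520)

Fx=-20.5200 Fy=-1.0400 x'=9.9740 y'=-2.0520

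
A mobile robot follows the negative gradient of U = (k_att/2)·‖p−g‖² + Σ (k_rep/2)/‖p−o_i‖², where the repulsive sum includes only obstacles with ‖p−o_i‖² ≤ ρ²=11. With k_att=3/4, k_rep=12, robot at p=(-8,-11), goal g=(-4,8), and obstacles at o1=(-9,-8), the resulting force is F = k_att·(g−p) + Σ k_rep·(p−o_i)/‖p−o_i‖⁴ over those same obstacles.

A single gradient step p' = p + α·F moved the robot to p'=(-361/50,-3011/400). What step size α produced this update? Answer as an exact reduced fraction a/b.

α = 1/4

F_att = 3/4·(g−p) = 3/4·(4,19) = (3.0000,14.2500)
o1: d²=10 ≤ ρ²=11; F_rep = 12·(1,-3)/10² = (0.1200,-0.3600)
F = F_att + ΣF_rep = (3.1200,13.8900)
Δp = p'−p = (0.7800,3.4725); α = Δx/Fx = (39/50) / (78/25) = 1/4
check: Δy/Fy = (1389/400) / (1389/100) = 1/4 ✓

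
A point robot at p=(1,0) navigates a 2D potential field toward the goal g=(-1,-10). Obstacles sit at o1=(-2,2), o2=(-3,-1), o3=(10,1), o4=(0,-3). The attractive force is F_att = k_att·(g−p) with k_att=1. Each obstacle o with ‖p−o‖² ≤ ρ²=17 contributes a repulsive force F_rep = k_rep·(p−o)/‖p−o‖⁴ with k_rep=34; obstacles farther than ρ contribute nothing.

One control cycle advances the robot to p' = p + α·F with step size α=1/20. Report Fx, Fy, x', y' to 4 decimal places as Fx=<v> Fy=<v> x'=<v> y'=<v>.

F_att = 1·(g−p) = 1·(-2,-10) = (-2.0000,-10.0000)
o1: d²=13 ≤ ρ²=17; F_rep = 34·(3,-2)/13² = (0.6036,-0.4024)
o2: d²=17 ≤ ρ²=17; F_rep = 34·(4,1)/17² = (0.4706,0.1176)
o3: d²=82 > ρ²=17 → inactive
o4: d²=10 ≤ ρ²=17; F_rep = 34·(1,3)/10² = (0.3400,1.0200)
F = F_att + ΣF_rep = (-0.5859,-9.2647)
p' = p + 1/20·F = (0.9707,-0.4632)

Fx=-0.5859 Fy=-9.2647 x'=0.9707 y'=-0.4632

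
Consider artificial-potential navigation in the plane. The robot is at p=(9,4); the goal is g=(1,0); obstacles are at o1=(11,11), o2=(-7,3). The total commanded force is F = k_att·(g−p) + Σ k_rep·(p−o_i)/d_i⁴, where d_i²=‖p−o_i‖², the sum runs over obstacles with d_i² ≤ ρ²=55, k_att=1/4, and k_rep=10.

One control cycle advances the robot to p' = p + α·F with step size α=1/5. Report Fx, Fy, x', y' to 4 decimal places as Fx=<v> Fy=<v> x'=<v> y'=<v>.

F_att = 1/4·(g−p) = 1/4·(-8,-4) = (-2.0000,-1.0000)
o1: d²=53 ≤ ρ²=55; F_rep = 10·(-2,-7)/53² = (-0.0071,-0.0249)
o2: d²=257 > ρ²=55 → inactive
F = F_att + ΣF_rep = (-2.0071,-1.0249)
p' = p + 1/5·F = (8.5986,3.7950)

Fx=-2.0071 Fy=-1.0249 x'=8.5986 y'=3.7950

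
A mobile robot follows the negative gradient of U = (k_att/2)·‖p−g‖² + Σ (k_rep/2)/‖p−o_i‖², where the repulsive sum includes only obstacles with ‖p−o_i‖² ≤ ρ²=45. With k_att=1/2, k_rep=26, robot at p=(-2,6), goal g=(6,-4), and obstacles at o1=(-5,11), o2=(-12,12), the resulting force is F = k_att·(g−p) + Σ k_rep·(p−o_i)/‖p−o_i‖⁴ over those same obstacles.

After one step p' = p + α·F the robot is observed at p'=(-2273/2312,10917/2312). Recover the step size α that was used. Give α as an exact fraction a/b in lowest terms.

F_att = 1/2·(g−p) = 1/2·(8,-10) = (4.0000,-5.0000)
o1: d²=34 ≤ ρ²=45; F_rep = 26·(3,-5)/34² = (0.0675,-0.1125)
o2: d²=136 > ρ²=45 → inactive
F = F_att + ΣF_rep = (4.0675,-5.1125)
Δp = p'−p = (1.0169,-1.2781); α = Δx/Fx = (2351/2312) / (2351/578) = 1/4
check: Δy/Fy = (-2955/2312) / (-2955/578) = 1/4 ✓

α = 1/4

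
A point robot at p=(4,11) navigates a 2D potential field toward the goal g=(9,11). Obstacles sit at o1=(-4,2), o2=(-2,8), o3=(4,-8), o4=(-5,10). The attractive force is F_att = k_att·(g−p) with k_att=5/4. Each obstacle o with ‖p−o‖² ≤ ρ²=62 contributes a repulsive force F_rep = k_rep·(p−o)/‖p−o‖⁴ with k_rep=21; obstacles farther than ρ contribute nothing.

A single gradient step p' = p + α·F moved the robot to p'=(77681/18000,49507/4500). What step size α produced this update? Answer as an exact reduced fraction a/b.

α = 1/20

F_att = 5/4·(g−p) = 5/4·(5,0) = (6.2500,0.0000)
o1: d²=145 > ρ²=62 → inactive
o2: d²=45 ≤ ρ²=62; F_rep = 21·(6,3)/45² = (0.0622,0.0311)
o3: d²=361 > ρ²=62 → inactive
o4: d²=82 > ρ²=62 → inactive
F = F_att + ΣF_rep = (6.3122,0.0311)
Δp = p'−p = (0.3156,0.0016); α = Δx/Fx = (5681/18000) / (5681/900) = 1/20
check: Δy/Fy = (7/4500) / (7/225) = 1/20 ✓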